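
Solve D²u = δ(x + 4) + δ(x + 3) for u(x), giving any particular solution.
\frac{|x + 4|}{2} + \frac{|x + 3|}{2}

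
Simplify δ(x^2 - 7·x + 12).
\frac{\delta(x - 4) + \delta(x - 3)}{1}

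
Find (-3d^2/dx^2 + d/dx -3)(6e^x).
- 30 e^{x}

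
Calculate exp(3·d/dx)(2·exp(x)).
2 e^{x + 3}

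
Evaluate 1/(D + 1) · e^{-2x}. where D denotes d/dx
- e^{- 2 x}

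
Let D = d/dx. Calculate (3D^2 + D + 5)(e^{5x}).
85 e^{5 x}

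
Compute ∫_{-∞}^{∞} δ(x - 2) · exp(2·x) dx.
e^{4}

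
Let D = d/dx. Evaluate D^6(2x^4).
0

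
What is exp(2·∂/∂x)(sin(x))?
\sin{\left(x + 2 \right)}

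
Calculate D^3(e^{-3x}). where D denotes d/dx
- 27 e^{- 3 x}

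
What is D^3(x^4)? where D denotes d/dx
24 x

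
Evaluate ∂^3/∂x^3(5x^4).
120 x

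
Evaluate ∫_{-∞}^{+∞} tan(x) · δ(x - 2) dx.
\tan{\left(2 \right)}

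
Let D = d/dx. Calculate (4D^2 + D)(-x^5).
5 x^{3} \left(- x - 16\right)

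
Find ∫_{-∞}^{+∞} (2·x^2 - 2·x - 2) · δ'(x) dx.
2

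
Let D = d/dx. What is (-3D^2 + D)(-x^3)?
3 x \left(6 - x\right)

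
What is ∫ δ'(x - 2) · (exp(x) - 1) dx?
- e^{2}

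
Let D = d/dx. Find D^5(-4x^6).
- 2880 x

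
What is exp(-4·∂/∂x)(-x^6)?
- x^{6} + 24 x^{5} - 240 x^{4} + 1280 x^{3} - 3840 x^{2} + 6144 x - 4096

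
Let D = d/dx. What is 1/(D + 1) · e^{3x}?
\frac{e^{3 x}}{4}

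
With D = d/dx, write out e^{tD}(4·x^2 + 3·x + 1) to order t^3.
4 t^{2} + t \left(8 x + 3\right) + 4 x^{2} + 3 x + 1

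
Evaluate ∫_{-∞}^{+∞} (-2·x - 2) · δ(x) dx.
-2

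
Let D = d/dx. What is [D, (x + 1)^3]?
3 \left(x + 1\right)^{2}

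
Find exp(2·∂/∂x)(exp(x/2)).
e^{\frac{x}{2} + 1}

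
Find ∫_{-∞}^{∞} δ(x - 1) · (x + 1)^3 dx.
8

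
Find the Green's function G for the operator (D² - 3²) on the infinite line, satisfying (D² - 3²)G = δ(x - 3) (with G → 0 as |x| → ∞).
-\frac{e^{-3|x - 3|}}{6}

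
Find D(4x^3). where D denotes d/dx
12 x^{2}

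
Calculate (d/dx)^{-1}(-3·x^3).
- \frac{3 x^{4}}{4}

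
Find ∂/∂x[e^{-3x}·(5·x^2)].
5 x \left(2 - 3 x\right) e^{- 3 x}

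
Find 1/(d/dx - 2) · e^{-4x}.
- \frac{e^{- 4 x}}{6}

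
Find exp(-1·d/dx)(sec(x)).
\sec{\left(x - 1 \right)}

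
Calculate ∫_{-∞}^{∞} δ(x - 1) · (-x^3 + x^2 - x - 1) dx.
-2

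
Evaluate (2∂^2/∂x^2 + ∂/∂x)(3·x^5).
15 x^{3} \left(x + 8\right)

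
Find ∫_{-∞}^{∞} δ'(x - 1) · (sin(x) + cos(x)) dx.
- \cos{\left(1 \right)} + \sin{\left(1 \right)}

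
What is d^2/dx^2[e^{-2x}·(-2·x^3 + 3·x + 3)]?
8 x^{2} \left(3 - x\right) e^{- 2 x}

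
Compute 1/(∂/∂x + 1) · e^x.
\frac{e^{x}}{2}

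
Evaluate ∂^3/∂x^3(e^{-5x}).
- 125 e^{- 5 x}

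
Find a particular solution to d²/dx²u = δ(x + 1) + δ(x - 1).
\frac{|x + 1|}{2} + \frac{|x - 1|}{2}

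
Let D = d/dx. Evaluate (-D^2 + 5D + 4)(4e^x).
32 e^{x}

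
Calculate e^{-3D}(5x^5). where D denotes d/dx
5 x^{5} - 75 x^{4} + 450 x^{3} - 1350 x^{2} + 2025 x - 1215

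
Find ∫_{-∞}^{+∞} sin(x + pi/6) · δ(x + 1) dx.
\cos{\left(1 + \frac{\pi}{3} \right)}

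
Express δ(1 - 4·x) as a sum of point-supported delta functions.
\frac{\delta(x - 1/4)}{4}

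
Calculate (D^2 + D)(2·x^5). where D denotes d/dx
10 x^{3} \left(x + 4\right)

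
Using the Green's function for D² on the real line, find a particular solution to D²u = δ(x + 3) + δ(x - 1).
\frac{|x + 3|}{2} + \frac{|x - 1|}{2}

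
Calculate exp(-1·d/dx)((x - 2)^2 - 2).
x^{2} - 6 x + 7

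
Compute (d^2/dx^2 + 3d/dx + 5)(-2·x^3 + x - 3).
- 10 x^{3} - 18 x^{2} - 7 x - 12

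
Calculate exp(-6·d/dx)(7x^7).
7 x^{7} - 294 x^{6} + 5292 x^{5} - 52920 x^{4} + 317520 x^{3} - 1143072 x^{2} + 2286144 x - 1959552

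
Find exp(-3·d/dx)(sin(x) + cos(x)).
\sqrt{2} \cos{\left(- x + \frac{\pi}{4} + 3 \right)}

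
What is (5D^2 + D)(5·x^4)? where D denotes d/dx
20 x^{2} \left(x + 15\right)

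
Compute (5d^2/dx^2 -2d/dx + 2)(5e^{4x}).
370 e^{4 x}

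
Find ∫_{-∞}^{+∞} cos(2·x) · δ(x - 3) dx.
\cos{\left(6 \right)}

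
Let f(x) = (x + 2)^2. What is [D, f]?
2 x + 4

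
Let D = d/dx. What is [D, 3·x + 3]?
3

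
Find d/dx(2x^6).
12 x^{5}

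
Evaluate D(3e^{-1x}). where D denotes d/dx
- 3 e^{- x}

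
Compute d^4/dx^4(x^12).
11880 x^{8}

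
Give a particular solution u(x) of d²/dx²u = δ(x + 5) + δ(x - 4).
\frac{|x + 5|}{2} + \frac{|x - 4|}{2}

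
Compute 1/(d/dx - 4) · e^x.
- \frac{e^{x}}{3}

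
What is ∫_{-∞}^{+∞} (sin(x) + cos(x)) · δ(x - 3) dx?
\cos{\left(3 \right)} + \sin{\left(3 \right)}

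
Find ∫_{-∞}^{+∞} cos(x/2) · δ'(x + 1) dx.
- \frac{\sin{\left(\frac{1}{2} \right)}}{2}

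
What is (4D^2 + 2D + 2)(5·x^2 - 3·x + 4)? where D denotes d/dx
10 x^{2} + 14 x + 42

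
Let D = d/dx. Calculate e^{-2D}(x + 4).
x + 2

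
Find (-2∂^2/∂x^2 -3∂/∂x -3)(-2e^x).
16 e^{x}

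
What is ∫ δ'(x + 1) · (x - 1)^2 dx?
4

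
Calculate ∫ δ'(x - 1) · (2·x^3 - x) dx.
-5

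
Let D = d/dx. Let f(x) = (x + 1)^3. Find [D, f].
3 \left(x + 1\right)^{2}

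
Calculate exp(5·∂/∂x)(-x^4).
- x^{4} - 20 x^{3} - 150 x^{2} - 500 x - 625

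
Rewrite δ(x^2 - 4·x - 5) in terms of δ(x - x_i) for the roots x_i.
\frac{\delta(x - 5) + \delta(x + 1)}{6}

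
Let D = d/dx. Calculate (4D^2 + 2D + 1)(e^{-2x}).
13 e^{- 2 x}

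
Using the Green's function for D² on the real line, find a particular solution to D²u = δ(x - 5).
\frac{|x - 5|}{2}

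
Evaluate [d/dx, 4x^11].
44 x^{10}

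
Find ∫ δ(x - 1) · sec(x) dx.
\sec{\left(1 \right)}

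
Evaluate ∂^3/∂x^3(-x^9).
- 504 x^{6}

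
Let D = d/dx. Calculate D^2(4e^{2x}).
16 e^{2 x}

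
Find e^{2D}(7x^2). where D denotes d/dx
7 x^{2} + 28 x + 28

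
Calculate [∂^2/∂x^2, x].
2\frac{d}{dx}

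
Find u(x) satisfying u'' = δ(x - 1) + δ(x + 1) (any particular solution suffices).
\frac{|x - 1|}{2} + \frac{|x + 1|}{2}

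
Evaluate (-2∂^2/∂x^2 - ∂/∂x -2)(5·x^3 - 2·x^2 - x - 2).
- 10 x^{3} - 11 x^{2} - 54 x + 13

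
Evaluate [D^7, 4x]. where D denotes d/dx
28D^{6}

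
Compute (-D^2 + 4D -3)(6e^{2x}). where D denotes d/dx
6 e^{2 x}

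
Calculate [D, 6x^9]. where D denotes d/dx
54 x^{8}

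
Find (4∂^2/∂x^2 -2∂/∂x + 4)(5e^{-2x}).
120 e^{- 2 x}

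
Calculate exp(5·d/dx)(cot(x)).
\cot{\left(x + 5 \right)}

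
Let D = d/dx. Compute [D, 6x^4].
24 x^{3}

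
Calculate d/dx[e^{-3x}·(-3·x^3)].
9 x^{2} \left(x - 1\right) e^{- 3 x}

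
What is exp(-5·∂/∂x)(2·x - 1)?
2 x - 11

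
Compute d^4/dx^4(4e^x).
4 e^{x}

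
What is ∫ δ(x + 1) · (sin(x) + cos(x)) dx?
- \sin{\left(1 \right)} + \cos{\left(1 \right)}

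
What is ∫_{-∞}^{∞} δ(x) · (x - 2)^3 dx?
-8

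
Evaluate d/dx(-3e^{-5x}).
15 e^{- 5 x}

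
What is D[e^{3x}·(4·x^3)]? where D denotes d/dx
12 x^{2} \left(x + 1\right) e^{3 x}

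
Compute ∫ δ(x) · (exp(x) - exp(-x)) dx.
0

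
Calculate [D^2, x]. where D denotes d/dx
2D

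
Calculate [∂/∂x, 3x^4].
12 x^{3}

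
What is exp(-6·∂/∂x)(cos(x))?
\cos{\left(x - 6 \right)}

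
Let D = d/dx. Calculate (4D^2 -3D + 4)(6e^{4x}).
336 e^{4 x}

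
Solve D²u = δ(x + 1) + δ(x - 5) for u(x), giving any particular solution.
\frac{|x + 1|}{2} + \frac{|x - 5|}{2}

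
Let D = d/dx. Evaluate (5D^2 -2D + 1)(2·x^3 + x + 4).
2 x^{3} - 12 x^{2} + 61 x + 2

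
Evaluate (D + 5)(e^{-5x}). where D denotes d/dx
0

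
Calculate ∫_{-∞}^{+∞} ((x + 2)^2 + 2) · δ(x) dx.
6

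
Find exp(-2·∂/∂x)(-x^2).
- x^{2} + 4 x - 4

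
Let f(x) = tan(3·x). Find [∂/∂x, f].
\frac{3}{\cos^{2}{\left(3 x \right)}}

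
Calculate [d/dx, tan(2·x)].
\frac{2}{\cos^{2}{\left(2 x \right)}}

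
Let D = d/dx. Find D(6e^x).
6 e^{x}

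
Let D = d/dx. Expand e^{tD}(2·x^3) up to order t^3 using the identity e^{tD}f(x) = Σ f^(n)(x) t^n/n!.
2 t^{3} + 6 t^{2} x + 6 t x^{2} + 2 x^{3}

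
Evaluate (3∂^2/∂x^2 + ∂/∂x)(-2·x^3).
6 x \left(- x - 6\right)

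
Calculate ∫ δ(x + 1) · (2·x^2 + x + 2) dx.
3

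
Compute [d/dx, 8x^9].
72 x^{8}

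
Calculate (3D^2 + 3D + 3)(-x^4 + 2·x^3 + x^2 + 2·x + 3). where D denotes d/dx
- 3 x^{4} - 6 x^{3} - 15 x^{2} + 48 x + 21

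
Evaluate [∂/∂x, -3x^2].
- 6 x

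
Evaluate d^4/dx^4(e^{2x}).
16 e^{2 x}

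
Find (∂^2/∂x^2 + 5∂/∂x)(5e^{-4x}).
- 20 e^{- 4 x}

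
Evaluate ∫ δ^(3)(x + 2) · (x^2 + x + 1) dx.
0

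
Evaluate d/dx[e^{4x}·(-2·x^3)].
x^{2} \left(- 8 x - 6\right) e^{4 x}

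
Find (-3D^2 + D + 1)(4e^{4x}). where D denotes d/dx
- 172 e^{4 x}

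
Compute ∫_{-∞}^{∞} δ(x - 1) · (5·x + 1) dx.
6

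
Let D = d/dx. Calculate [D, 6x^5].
30 x^{4}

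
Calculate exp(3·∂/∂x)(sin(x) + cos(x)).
\sqrt{2} \sin{\left(x + \frac{\pi}{4} + 3 \right)}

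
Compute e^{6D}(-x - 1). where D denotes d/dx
- x - 7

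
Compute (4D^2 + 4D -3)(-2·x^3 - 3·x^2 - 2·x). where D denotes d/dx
6 x^{3} - 15 x^{2} - 66 x - 32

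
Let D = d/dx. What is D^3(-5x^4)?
- 120 x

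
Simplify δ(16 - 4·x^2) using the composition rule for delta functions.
\frac{\delta(x - 2) + \delta(x + 2)}{16}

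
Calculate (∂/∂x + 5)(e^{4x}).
9 e^{4 x}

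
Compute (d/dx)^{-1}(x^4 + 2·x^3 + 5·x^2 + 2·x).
\frac{x^{5}}{5} + \frac{x^{4}}{2} + \frac{5 x^{3}}{3} + x^{2}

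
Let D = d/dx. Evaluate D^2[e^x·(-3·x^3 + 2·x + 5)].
\left(- 3 x^{3} - 18 x^{2} - 16 x + 9\right) e^{x}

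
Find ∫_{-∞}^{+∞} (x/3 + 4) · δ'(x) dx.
- \frac{1}{3}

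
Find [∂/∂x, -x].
-1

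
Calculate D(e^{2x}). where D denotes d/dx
2 e^{2 x}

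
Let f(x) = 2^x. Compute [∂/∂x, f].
2^{x} \log{\left(2 \right)}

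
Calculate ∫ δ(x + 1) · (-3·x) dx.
3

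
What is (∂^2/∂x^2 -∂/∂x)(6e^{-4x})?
120 e^{- 4 x}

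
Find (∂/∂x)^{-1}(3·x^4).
\frac{3 x^{5}}{5}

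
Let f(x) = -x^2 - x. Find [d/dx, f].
- 2 x - 1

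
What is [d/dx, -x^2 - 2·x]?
- 2 x - 2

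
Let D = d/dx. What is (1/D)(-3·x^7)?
- \frac{3 x^{8}}{8}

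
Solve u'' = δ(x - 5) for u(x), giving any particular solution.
\frac{|x - 5|}{2}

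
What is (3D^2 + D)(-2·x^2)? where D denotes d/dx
- 4 x - 12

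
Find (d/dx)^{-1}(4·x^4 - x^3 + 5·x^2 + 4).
\frac{4 x^{5}}{5} - \frac{x^{4}}{4} + \frac{5 x^{3}}{3} + 4 x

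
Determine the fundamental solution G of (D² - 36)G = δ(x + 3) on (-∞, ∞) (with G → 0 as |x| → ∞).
-\frac{e^{-6|x + 3|}}{12}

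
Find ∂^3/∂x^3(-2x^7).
- 420 x^{4}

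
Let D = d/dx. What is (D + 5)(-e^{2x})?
- 7 e^{2 x}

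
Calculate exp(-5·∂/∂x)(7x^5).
7 x^{5} - 175 x^{4} + 1750 x^{3} - 8750 x^{2} + 21875 x - 21875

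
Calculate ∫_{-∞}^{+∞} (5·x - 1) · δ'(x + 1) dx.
-5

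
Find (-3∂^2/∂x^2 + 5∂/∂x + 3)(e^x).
5 e^{x}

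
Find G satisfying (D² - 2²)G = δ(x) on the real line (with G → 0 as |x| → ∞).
-\frac{e^{-2|x|}}{4}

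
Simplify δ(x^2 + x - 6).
\frac{\delta(x - 2) + \delta(x + 3)}{5}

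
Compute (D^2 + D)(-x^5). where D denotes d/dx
5 x^{3} \left(- x - 4\right)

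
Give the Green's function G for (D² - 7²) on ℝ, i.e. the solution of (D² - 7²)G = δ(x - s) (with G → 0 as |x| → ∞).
-\frac{e^{-7|x-s|}}{14}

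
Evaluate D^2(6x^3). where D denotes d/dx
36 x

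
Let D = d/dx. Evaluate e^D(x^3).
x^{3} + 3 x^{2} + 3 x + 1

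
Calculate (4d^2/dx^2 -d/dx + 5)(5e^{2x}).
95 e^{2 x}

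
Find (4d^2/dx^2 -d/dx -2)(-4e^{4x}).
- 232 e^{4 x}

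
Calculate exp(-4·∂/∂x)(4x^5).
4 x^{5} - 80 x^{4} + 640 x^{3} - 2560 x^{2} + 5120 x - 4096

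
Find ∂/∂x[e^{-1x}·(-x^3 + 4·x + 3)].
\left(x^{3} - 3 x^{2} - 4 x + 1\right) e^{- x}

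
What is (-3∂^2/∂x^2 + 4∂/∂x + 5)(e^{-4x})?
- 59 e^{- 4 x}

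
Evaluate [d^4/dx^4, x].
4\frac{d^{3}}{dx^{3}}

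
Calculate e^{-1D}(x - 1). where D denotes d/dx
x - 2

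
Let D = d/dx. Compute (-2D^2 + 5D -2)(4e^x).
4 e^{x}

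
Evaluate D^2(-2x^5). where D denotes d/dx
- 40 x^{3}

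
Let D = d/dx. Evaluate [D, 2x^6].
12 x^{5}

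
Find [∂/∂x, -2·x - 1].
-2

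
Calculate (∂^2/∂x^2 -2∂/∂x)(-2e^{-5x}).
- 70 e^{- 5 x}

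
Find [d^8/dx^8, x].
8\frac{d^{7}}{dx^{7}}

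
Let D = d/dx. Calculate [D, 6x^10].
60 x^{9}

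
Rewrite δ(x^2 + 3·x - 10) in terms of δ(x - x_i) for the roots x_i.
\frac{\delta(x - 2) + \delta(x + 5)}{7}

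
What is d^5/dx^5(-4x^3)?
0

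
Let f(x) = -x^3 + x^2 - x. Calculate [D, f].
- 3 x^{2} + 2 x - 1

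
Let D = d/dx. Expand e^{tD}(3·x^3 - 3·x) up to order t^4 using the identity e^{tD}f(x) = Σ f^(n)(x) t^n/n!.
3 t^{3} + 9 t^{2} x + 3 t \left(3 x^{2} - 1\right) + 3 x^{3} - 3 x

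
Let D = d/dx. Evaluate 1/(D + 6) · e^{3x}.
\frac{e^{3 x}}{9}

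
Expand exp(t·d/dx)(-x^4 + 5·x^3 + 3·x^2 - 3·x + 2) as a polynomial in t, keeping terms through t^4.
- t^{4} + t^{3} \left(5 - 4 x\right) + t^{2} \left(- 6 x^{2} + 15 x + 3\right) - t \left(4 x^{3} - 15 x^{2} - 6 x + 3\right) - x^{4} + 5 x^{3} + 3 x^{2} - 3 x + 2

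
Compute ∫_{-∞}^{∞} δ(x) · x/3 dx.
0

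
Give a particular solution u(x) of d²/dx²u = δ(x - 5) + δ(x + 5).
\frac{|x - 5|}{2} + \frac{|x + 5|}{2}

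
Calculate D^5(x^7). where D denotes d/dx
2520 x^{2}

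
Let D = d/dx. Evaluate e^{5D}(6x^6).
6 x^{6} + 180 x^{5} + 2250 x^{4} + 15000 x^{3} + 56250 x^{2} + 112500 x + 93750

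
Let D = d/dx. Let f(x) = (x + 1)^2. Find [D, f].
2 x + 2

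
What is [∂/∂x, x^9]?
9 x^{8}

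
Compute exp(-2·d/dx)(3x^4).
3 x^{4} - 24 x^{3} + 72 x^{2} - 96 x + 48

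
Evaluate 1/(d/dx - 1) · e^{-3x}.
- \frac{e^{- 3 x}}{4}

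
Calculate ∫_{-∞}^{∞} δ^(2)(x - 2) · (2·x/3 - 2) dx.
0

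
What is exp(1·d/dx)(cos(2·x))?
\cos{\left(2 x + 2 \right)}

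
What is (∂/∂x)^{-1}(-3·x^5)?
- \frac{x^{6}}{2}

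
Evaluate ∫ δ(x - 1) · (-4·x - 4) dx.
-8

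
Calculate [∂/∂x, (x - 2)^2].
2 x - 4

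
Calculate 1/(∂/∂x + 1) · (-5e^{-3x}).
\frac{5 e^{- 3 x}}{2}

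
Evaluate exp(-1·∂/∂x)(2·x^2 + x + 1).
2 x^{2} - 3 x + 2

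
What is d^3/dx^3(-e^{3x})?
- 27 e^{3 x}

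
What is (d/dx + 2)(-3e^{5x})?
- 21 e^{5 x}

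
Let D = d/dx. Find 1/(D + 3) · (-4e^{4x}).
- \frac{4 e^{4 x}}{7}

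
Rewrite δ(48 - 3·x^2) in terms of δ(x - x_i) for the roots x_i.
\frac{\delta(x - 4) + \delta(x + 4)}{24}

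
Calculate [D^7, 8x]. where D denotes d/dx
56D^{6}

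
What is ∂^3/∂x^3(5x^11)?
4950 x^{8}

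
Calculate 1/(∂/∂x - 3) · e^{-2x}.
- \frac{e^{- 2 x}}{5}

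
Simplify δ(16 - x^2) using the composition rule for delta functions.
\frac{\delta(x - 4) + \delta(x + 4)}{8}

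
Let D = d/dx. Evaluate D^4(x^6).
360 x^{2}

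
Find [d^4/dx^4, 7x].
28\frac{d^{3}}{dx^{3}}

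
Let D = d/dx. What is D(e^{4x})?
4 e^{4 x}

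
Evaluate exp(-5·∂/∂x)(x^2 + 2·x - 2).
x^{2} - 8 x + 13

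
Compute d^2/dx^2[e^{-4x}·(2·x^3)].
4 x \left(8 x^{2} - 12 x + 3\right) e^{- 4 x}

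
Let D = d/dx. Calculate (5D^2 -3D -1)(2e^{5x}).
218 e^{5 x}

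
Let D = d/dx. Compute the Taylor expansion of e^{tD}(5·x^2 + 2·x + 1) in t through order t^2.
5 t^{2} + 2 t \left(5 x + 1\right) + 5 x^{2} + 2 x + 1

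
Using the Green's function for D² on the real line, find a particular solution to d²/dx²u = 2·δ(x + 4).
|x + 4|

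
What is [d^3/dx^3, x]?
3\frac{d^{2}}{dx^{2}}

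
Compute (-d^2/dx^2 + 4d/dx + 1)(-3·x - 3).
- 3 x - 15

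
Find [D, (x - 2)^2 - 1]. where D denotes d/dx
2 x - 4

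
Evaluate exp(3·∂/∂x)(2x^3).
2 x^{3} + 18 x^{2} + 54 x + 54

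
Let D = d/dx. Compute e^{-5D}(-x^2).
- x^{2} + 10 x - 25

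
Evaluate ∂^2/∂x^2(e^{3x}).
9 e^{3 x}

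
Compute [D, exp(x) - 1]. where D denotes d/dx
e^{x}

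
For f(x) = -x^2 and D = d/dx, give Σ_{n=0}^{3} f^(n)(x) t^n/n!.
- t^{2} - 2 t x - x^{2}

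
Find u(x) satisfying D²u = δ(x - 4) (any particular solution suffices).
\frac{|x - 4|}{2}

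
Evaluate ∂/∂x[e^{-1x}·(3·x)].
3 \left(1 - x\right) e^{- x}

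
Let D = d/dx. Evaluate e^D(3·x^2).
3 x^{2} + 6 x + 3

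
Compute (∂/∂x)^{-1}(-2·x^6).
- \frac{2 x^{7}}{7}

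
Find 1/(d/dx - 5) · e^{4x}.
- e^{4 x}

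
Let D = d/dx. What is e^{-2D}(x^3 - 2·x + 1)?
x^{3} - 6 x^{2} + 10 x - 3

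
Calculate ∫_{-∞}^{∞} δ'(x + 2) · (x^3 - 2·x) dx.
-10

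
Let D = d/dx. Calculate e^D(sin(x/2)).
\sin{\left(\frac{x}{2} + \frac{1}{2} \right)}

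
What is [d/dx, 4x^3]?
12 x^{2}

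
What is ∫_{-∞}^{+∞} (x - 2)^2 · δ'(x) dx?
4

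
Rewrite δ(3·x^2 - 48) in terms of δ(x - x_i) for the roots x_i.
\frac{\delta(x - 4) + \delta(x + 4)}{24}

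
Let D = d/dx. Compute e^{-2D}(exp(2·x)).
e^{2 x - 4}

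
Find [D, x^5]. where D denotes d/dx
5 x^{4}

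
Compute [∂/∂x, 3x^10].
30 x^{9}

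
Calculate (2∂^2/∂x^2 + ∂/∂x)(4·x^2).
8 x + 16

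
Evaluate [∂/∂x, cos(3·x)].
- 3 \sin{\left(3 x \right)}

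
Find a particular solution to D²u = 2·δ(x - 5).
|x - 5|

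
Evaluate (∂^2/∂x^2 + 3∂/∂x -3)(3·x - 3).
18 - 9 x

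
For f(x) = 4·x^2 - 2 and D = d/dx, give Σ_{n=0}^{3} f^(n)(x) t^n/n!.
4 t^{2} + 8 t x + 4 x^{2} - 2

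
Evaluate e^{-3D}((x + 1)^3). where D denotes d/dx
x^{3} - 6 x^{2} + 12 x - 8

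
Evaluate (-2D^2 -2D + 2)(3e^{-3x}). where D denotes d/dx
- 30 e^{- 3 x}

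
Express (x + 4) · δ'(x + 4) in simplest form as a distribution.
-\delta(x + 4)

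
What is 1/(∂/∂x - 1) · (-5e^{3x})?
- \frac{5 e^{3 x}}{2}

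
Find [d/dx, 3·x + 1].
3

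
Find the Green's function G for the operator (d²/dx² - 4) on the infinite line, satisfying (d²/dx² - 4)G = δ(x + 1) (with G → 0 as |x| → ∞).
-\frac{e^{-2|x + 1|}}{4}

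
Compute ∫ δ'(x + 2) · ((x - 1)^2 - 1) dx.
6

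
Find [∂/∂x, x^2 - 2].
2 x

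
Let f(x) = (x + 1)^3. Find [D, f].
3 \left(x + 1\right)^{2}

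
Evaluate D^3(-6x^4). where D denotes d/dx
- 144 x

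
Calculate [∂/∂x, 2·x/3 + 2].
\frac{2}{3}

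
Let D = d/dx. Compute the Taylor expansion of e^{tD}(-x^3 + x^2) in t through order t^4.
- t^{3} - t^{2} \left(3 x - 1\right) - t x \left(3 x - 2\right) - x^{3} + x^{2}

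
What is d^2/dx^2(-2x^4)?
- 24 x^{2}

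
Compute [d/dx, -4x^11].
- 44 x^{10}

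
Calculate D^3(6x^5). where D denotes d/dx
360 x^{2}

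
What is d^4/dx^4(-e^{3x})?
- 81 e^{3 x}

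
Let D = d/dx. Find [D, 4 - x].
-1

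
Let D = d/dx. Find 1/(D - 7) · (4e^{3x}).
- e^{3 x}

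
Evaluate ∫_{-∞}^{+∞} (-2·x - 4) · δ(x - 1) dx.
-6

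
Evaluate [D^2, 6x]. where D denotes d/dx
12D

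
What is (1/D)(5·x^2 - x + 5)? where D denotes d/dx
\frac{5 x^{3}}{3} - \frac{x^{2}}{2} + 5 x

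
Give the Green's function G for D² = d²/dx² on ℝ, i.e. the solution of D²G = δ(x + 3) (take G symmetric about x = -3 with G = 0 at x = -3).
\frac{|x + 3|}{2}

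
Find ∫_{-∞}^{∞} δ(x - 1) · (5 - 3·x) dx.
2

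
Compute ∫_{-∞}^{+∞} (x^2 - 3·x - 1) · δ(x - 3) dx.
-1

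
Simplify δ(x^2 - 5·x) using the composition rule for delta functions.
\frac{\delta(x - 5) + \delta(x)}{5}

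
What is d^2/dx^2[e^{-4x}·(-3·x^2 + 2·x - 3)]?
2 \left(- 24 x^{2} + 40 x - 35\right) e^{- 4 x}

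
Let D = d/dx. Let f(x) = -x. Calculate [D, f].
-1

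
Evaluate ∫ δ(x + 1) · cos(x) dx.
\cos{\left(1 \right)}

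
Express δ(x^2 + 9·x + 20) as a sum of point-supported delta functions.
\frac{\delta(x + 5) + \delta(x + 4)}{1}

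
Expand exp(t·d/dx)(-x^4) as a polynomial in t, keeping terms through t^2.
x^{2} \left(- 6 t^{2} - 4 t x - x^{2}\right)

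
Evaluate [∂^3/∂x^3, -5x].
-15\frac{d^{2}}{dx^{2}}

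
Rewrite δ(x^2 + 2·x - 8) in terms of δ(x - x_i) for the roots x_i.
\frac{\delta(x + 4) + \delta(x - 2)}{6}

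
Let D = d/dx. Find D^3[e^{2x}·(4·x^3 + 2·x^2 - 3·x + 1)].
\left(32 x^{3} + 160 x^{2} + 168 x + 20\right) e^{2 x}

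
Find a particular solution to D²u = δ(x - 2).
\frac{|x - 2|}{2}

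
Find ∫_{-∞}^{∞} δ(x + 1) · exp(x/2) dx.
e^{- \frac{1}{2}}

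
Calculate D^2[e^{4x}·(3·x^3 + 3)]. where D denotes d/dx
\left(48 x^{3} + 72 x^{2} + 18 x + 48\right) e^{4 x}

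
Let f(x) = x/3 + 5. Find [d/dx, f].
\frac{1}{3}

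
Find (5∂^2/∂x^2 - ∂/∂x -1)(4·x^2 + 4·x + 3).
- 4 x^{2} - 12 x + 33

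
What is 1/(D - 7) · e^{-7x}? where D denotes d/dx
- \frac{e^{- 7 x}}{14}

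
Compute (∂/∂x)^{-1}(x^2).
\frac{x^{3}}{3}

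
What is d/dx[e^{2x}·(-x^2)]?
2 x \left(- x - 1\right) e^{2 x}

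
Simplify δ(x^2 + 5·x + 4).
\frac{\delta(x + 1) + \delta(x + 4)}{3}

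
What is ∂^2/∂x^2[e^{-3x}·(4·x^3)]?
12 x \left(3 x^{2} - 6 x + 2\right) e^{- 3 x}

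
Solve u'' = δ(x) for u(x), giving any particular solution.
\frac{|x|}{2}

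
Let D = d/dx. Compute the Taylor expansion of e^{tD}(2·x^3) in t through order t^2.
2 x \left(3 t^{2} + 3 t x + x^{2}\right)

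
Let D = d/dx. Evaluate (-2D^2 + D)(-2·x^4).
8 x^{2} \left(6 - x\right)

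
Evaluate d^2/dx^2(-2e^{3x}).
- 18 e^{3 x}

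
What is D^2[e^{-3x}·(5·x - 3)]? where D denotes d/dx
3 \left(15 x - 19\right) e^{- 3 x}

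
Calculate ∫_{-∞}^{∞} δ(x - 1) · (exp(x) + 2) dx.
2 + e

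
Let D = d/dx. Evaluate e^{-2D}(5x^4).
5 x^{4} - 40 x^{3} + 120 x^{2} - 160 x + 80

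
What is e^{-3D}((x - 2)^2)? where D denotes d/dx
x^{2} - 10 x + 25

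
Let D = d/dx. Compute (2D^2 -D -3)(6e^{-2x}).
42 e^{- 2 x}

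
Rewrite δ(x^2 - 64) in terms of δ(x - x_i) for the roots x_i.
\frac{\delta(x - 8) + \delta(x + 8)}{16}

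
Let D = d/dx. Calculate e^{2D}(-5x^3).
- 5 x^{3} - 30 x^{2} - 60 x - 40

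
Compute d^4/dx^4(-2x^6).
- 720 x^{2}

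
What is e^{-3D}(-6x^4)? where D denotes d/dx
- 6 x^{4} + 72 x^{3} - 324 x^{2} + 648 x - 486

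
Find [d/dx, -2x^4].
- 8 x^{3}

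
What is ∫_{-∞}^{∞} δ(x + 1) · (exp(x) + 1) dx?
e^{-1} + 1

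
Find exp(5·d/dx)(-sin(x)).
- \sin{\left(x + 5 \right)}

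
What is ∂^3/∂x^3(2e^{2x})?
16 e^{2 x}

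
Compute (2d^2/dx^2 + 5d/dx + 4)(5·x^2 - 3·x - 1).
20 x^{2} + 38 x + 1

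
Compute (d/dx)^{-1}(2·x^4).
\frac{2 x^{5}}{5}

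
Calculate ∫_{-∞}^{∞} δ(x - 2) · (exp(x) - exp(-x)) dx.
2 \sinh{\left(2 \right)}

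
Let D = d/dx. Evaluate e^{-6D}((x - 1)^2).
x^{2} - 14 x + 49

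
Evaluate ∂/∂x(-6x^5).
- 30 x^{4}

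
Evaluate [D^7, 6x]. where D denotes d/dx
42D^{6}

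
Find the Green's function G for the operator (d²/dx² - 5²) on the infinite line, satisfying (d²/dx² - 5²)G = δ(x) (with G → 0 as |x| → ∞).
-\frac{e^{-5|x|}}{10}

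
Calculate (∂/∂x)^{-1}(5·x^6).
\frac{5 x^{7}}{7}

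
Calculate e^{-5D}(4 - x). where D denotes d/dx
9 - x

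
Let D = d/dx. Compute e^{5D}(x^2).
x^{2} + 10 x + 25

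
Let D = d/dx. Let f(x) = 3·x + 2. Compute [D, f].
3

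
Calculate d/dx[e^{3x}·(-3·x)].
\left(- 9 x - 3\right) e^{3 x}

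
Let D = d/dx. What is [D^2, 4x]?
8D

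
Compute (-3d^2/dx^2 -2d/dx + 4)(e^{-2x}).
- 4 e^{- 2 x}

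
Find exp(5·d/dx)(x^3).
x^{3} + 15 x^{2} + 75 x + 125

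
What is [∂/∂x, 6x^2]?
12 x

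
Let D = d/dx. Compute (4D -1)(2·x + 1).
7 - 2 x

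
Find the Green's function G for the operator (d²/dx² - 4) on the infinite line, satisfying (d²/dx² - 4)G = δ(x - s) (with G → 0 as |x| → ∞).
-\frac{e^{-2|x-s|}}{4}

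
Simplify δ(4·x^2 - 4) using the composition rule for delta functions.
\frac{\delta(x - 1) + \delta(x + 1)}{8}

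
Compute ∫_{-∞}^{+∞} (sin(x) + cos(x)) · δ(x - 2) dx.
\cos{\left(2 \right)} + \sin{\left(2 \right)}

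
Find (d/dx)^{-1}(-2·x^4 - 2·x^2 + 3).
- \frac{2 x^{5}}{5} - \frac{2 x^{3}}{3} + 3 x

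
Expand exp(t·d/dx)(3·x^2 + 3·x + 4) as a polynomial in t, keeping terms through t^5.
3 t^{2} + 3 t \left(2 x + 1\right) + 3 x^{2} + 3 x + 4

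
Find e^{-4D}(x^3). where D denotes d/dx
x^{3} - 12 x^{2} + 48 x - 64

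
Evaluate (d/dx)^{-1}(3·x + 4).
\frac{3 x^{2}}{2} + 4 x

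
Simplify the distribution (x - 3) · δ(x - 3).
0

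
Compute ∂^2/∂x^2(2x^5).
40 x^{3}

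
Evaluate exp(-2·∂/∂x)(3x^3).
3 x^{3} - 18 x^{2} + 36 x - 24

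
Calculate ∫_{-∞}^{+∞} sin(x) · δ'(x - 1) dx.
- \cos{\left(1 \right)}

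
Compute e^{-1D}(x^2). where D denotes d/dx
x^{2} - 2 x + 1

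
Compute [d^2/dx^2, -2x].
-4\frac{d}{dx}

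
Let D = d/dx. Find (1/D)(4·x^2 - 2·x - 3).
\frac{4 x^{3}}{3} - x^{2} - 3 x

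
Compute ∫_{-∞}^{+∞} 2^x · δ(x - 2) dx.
4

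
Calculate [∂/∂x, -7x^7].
- 49 x^{6}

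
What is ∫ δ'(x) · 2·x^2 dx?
0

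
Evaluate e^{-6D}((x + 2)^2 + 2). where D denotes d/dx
x^{2} - 8 x + 18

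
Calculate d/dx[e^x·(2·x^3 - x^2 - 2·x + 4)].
\left(2 x^{3} + 5 x^{2} - 4 x + 2\right) e^{x}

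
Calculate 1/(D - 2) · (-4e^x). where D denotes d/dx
4 e^{x}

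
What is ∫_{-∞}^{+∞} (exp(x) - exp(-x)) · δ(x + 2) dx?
- 2 \sinh{\left(2 \right)}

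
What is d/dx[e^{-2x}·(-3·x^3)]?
x^{2} \left(6 x - 9\right) e^{- 2 x}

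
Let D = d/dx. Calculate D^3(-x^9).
- 504 x^{6}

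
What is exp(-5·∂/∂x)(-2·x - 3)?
7 - 2 x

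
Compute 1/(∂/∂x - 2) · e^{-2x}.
- \frac{e^{- 2 x}}{4}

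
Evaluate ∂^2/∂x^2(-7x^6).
- 210 x^{4}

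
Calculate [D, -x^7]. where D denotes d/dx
- 7 x^{6}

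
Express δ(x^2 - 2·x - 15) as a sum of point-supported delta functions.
\frac{\delta(x + 3) + \delta(x - 5)}{8}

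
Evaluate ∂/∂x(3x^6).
18 x^{5}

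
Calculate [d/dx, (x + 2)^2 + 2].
2 x + 4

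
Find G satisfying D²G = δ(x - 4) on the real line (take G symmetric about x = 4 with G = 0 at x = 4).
\frac{|x - 4|}{2}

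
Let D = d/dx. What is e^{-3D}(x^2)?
x^{2} - 6 x + 9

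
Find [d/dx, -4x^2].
- 8 x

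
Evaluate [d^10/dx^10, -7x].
-70\frac{d^{9}}{dx^{9}}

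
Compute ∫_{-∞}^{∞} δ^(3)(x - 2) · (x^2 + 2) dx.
0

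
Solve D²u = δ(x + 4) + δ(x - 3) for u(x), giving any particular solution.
\frac{|x + 4|}{2} + \frac{|x - 3|}{2}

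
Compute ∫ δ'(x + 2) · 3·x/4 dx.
- \frac{3}{4}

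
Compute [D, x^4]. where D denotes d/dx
4 x^{3}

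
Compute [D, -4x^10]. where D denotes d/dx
- 40 x^{9}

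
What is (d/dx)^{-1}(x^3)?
\frac{x^{4}}{4}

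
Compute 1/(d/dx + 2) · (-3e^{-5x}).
e^{- 5 x}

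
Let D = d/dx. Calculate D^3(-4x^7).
- 840 x^{4}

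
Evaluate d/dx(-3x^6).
- 18 x^{5}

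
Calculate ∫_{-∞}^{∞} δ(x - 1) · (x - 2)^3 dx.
-1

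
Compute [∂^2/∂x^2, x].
2\frac{d}{dx}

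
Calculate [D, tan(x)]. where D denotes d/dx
\frac{1}{\cos^{2}{\left(x \right)}}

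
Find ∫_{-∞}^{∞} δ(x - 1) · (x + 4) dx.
5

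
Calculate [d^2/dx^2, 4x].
8\frac{d}{dx}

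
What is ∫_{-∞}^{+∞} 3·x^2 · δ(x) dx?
0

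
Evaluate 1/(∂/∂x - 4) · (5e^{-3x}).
- \frac{5 e^{- 3 x}}{7}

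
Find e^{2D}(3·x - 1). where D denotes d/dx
3 x + 5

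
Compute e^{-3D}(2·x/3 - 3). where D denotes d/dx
\frac{2 x}{3} - 5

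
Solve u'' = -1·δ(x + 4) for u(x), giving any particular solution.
-\frac{|x + 4|}{2}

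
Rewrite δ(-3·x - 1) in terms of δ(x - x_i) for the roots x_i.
\frac{\delta(x + 1/3)}{3}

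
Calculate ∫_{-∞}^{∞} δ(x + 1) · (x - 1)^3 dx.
-8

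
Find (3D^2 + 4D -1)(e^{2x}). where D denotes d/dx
19 e^{2 x}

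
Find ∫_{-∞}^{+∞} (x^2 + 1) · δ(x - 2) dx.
5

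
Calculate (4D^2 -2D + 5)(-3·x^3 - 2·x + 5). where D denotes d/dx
- 15 x^{3} + 18 x^{2} - 82 x + 29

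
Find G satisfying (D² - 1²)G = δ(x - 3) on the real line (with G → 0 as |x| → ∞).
-\frac{e^{-|x - 3|}}{2}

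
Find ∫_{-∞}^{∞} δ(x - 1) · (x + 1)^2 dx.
4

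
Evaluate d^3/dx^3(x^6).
120 x^{3}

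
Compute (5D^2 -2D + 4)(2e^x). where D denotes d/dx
14 e^{x}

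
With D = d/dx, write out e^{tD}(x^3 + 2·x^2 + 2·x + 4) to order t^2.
t^{2} \left(3 x + 2\right) + t \left(3 x^{2} + 4 x + 2\right) + x^{3} + 2 x^{2} + 2 x + 4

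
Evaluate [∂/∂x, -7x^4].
- 28 x^{3}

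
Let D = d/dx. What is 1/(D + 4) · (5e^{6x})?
\frac{e^{6 x}}{2}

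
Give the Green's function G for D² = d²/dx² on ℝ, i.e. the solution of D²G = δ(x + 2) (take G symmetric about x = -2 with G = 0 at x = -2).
\frac{|x + 2|}{2}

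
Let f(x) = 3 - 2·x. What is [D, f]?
-2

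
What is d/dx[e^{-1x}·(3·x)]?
3 \left(1 - x\right) e^{- x}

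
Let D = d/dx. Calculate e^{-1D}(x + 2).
x + 1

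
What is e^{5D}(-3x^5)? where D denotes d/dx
- 3 x^{5} - 75 x^{4} - 750 x^{3} - 3750 x^{2} - 9375 x - 9375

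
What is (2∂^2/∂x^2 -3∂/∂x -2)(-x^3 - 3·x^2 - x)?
2 x^{3} + 15 x^{2} + 8 x - 9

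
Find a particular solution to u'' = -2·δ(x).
-|x|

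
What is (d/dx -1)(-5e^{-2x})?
15 e^{- 2 x}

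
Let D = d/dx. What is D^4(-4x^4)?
-96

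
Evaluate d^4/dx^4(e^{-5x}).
625 e^{- 5 x}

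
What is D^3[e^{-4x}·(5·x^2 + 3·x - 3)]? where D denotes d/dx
8 \left(- 40 x^{2} + 36 x + 27\right) e^{- 4 x}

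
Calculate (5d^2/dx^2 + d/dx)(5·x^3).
15 x \left(x + 10\right)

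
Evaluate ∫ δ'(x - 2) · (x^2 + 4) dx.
-4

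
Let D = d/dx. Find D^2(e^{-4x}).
16 e^{- 4 x}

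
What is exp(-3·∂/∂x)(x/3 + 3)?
\frac{x}{3} + 2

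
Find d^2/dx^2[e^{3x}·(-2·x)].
\left(- 18 x - 12\right) e^{3 x}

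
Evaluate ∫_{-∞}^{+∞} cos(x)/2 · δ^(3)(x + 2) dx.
\frac{\sin{\left(2 \right)}}{2}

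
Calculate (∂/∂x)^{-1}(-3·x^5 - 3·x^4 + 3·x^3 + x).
- \frac{x^{6}}{2} - \frac{3 x^{5}}{5} + \frac{3 x^{4}}{4} + \frac{x^{2}}{2}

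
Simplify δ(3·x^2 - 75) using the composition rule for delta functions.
\frac{\delta(x - 5) + \delta(x + 5)}{30}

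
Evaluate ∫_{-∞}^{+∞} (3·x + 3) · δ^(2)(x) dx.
0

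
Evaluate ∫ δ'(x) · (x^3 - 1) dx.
0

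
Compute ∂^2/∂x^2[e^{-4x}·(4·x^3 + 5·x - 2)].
8 \left(8 x^{3} - 12 x^{2} + 13 x - 9\right) e^{- 4 x}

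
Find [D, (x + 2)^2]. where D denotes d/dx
2 x + 4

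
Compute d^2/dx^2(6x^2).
12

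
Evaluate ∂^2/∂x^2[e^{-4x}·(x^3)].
2 x \left(8 x^{2} - 12 x + 3\right) e^{- 4 x}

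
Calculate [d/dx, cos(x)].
- \sin{\left(x \right)}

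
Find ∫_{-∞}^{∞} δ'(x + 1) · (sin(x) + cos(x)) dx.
- \sin{\left(1 \right)} - \cos{\left(1 \right)}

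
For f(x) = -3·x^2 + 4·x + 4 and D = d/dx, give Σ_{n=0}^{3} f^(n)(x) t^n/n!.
- 3 t^{2} - 2 t \left(3 x - 2\right) - 3 x^{2} + 4 x + 4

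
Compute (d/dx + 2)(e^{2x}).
4 e^{2 x}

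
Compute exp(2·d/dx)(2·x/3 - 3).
\frac{2 x}{3} - \frac{5}{3}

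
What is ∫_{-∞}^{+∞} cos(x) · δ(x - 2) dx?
\cos{\left(2 \right)}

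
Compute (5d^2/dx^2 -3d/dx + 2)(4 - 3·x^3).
- 6 x^{3} + 27 x^{2} - 90 x + 8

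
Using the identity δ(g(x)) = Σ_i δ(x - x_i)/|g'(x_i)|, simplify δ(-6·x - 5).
\frac{\delta(x + 5/6)}{6}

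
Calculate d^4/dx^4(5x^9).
15120 x^{5}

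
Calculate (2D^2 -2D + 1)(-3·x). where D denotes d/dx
6 - 3 x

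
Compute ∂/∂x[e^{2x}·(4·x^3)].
x^{2} \left(8 x + 12\right) e^{2 x}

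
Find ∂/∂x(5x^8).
40 x^{7}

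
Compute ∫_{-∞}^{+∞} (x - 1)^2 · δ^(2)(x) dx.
2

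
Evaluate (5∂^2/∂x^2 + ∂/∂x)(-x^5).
5 x^{3} \left(- x - 20\right)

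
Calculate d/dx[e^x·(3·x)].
3 \left(x + 1\right) e^{x}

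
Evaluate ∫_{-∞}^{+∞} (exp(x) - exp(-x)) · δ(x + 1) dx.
- 2 \sinh{\left(1 \right)}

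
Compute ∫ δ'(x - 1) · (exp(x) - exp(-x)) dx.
- 2 \cosh{\left(1 \right)}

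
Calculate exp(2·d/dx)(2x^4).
2 x^{4} + 16 x^{3} + 48 x^{2} + 64 x + 32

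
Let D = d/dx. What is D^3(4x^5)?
240 x^{2}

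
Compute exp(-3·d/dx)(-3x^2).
- 3 x^{2} + 18 x - 27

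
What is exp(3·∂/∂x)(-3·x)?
- 3 x - 9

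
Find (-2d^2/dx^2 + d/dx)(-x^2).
4 - 2 x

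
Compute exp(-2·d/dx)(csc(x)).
\csc{\left(x - 2 \right)}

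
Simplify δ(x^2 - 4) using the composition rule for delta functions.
\frac{\delta(x - 2) + \delta(x + 2)}{4}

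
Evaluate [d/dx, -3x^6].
- 18 x^{5}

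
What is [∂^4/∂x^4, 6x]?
24\frac{d^{3}}{dx^{3}}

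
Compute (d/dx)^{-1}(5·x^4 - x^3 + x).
x^{5} - \frac{x^{4}}{4} + \frac{x^{2}}{2}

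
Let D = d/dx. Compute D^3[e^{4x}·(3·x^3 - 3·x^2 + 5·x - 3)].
\left(192 x^{3} + 240 x^{2} + 248 x - 6\right) e^{4 x}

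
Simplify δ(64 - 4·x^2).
\frac{\delta(x - 4) + \delta(x + 4)}{32}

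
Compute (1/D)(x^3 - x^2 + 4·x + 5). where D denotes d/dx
\frac{x^{4}}{4} - \frac{x^{3}}{3} + 2 x^{2} + 5 x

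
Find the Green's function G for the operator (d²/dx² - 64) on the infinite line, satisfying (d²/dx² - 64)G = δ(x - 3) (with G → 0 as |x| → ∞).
-\frac{e^{-8|x - 3|}}{16}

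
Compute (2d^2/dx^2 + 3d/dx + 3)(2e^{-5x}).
76 e^{- 5 x}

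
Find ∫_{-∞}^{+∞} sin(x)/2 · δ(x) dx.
0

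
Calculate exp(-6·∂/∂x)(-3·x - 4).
14 - 3 x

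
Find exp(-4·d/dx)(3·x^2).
3 x^{2} - 24 x + 48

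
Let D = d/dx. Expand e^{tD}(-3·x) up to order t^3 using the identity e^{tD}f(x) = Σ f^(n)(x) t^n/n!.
- 3 t - 3 x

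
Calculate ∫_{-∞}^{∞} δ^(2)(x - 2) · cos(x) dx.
- \cos{\left(2 \right)}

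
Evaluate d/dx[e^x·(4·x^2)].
4 x \left(x + 2\right) e^{x}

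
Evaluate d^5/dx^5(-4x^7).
- 10080 x^{2}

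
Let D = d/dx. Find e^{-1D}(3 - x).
4 - x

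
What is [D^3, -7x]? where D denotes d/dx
-21D^{2}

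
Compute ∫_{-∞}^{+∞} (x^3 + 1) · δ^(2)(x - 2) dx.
12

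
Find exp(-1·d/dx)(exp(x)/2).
\frac{e^{x - 1}}{2}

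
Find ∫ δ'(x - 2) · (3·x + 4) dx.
-3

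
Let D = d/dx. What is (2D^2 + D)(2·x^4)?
8 x^{2} \left(x + 6\right)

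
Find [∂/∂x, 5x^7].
35 x^{6}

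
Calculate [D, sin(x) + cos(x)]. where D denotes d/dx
- \sin{\left(x \right)} + \cos{\left(x \right)}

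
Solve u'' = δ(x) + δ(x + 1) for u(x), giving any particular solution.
\frac{|x|}{2} + \frac{|x + 1|}{2}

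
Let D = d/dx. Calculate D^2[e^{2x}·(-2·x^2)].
\left(- 8 x^{2} - 16 x - 4\right) e^{2 x}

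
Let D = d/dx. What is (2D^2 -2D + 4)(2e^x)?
8 e^{x}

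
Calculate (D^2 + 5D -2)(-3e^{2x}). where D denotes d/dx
- 36 e^{2 x}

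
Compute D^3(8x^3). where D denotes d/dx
48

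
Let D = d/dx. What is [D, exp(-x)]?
- e^{- x}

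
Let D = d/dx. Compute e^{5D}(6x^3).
6 x^{3} + 90 x^{2} + 450 x + 750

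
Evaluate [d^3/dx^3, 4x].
12\frac{d^{2}}{dx^{2}}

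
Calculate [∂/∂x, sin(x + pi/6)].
\cos{\left(x + \frac{\pi}{6} \right)}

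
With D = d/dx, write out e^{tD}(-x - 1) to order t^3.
- t - x - 1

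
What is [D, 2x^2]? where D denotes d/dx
4 x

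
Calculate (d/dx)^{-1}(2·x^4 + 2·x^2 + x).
\frac{2 x^{5}}{5} + \frac{2 x^{3}}{3} + \frac{x^{2}}{2}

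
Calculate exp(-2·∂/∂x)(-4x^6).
- 4 x^{6} + 48 x^{5} - 240 x^{4} + 640 x^{3} - 960 x^{2} + 768 x - 256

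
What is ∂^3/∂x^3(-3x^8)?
- 1008 x^{5}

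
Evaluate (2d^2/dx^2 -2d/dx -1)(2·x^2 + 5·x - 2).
x \left(- 2 x - 13\right)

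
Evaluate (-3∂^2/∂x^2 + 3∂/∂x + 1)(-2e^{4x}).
70 e^{4 x}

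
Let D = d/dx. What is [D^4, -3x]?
-12D^{3}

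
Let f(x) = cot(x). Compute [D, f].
- \frac{1}{\sin^{2}{\left(x \right)}}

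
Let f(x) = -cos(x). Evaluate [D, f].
\sin{\left(x \right)}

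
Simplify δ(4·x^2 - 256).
\frac{\delta(x - 8) + \delta(x + 8)}{64}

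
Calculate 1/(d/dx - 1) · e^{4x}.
\frac{e^{4 x}}{3}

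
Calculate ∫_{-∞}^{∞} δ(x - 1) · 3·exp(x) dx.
3 e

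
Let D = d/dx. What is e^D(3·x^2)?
3 x^{2} + 6 x + 3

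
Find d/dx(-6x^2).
- 12 x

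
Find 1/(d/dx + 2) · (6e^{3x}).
\frac{6 e^{3 x}}{5}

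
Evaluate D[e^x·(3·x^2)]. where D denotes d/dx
3 x \left(x + 2\right) e^{x}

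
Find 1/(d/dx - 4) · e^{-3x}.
- \frac{e^{- 3 x}}{7}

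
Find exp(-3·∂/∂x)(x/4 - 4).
\frac{x}{4} - \frac{19}{4}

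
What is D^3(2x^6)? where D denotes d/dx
240 x^{3}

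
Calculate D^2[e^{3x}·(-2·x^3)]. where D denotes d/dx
- 6 x \left(3 x^{2} + 6 x + 2\right) e^{3 x}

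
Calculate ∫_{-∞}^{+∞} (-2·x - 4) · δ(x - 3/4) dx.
- \frac{11}{2}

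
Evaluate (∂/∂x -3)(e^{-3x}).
- 6 e^{- 3 x}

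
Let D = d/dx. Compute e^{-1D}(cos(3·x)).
\cos{\left(3 x - 3 \right)}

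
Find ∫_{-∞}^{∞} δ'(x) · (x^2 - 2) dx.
0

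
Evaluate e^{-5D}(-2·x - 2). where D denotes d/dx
8 - 2 x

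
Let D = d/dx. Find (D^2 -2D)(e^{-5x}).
35 e^{- 5 x}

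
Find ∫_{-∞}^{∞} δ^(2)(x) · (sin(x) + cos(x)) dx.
-1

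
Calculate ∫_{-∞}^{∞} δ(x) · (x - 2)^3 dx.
-8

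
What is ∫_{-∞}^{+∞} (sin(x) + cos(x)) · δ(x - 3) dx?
\cos{\left(3 \right)} + \sin{\left(3 \right)}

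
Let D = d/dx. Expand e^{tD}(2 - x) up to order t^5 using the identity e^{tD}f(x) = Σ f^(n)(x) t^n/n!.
- t - x + 2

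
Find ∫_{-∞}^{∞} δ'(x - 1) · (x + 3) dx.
-1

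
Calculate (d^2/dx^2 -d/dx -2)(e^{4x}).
10 e^{4 x}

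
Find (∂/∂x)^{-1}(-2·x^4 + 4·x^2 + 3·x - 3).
- \frac{2 x^{5}}{5} + \frac{4 x^{3}}{3} + \frac{3 x^{2}}{2} - 3 x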